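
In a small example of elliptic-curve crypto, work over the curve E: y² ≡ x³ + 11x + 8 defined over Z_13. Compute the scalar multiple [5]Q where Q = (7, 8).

Repeated addition: build up to 5Q.
2Q: tangent at (7, 8): λ = (3·7² + 11)/(2·8) ≡ 2/3. 3⁻¹ ≡ 9 (mod 13), so λ ≡ 2·9 ≡ 5.
  x = λ² - 7 - 7 = 25 - 14 ≡ 11; y = λ·(7 - 11) - 8 ≡ 11. → (11, 11)
3Q: (11, 11) + (7, 8). λ = (8 - 11)/(7 - 11) ≡ 10/9 mod 13. 9⁻¹ ≡ 3 (mod 13) since 9·3 = 27 ≡ 1, so λ ≡ 4.
  x = λ² - 11 - 7 = 16 - 18 ≡ 11; y = λ·(11 - 11) - 11 ≡ 2. → (11, 2)
4Q: (11, 2) + (7, 8). λ = (8 - 2)/(7 - 11) ≡ 6/9 mod 13. 9⁻¹ ≡ 3 (mod 13) since 9·3 = 27 ≡ 1, so λ ≡ 5.
  x = λ² - 11 - 7 = 25 - 18 ≡ 7; y = λ·(11 - 7) - 2 ≡ 5. → (7, 5)
5Q: (7, 5) + (7, 8): same x and y₁ ≡ -y₂, so the sum is 𝒪.

O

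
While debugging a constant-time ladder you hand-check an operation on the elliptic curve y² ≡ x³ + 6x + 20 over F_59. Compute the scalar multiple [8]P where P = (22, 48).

Repeated addition: build up to 8P.
2P: tangent at (22, 48): λ = (3·22² + 6)/(2·48) ≡ 42/37. 37⁻¹ ≡ 8 (mod 59), so λ ≡ 42·8 ≡ 41.
  x = λ² - 22 - 22 = 1681 - 44 ≡ 44; y = λ·(22 - 44) - 48 ≡ 53. → (44, 53)
3P: (44, 53) + (22, 48). λ = (48 - 53)/(22 - 44) ≡ 54/37 mod 59. 37⁻¹ ≡ 8 (mod 59), so λ ≡ 19.
  x = λ² - 44 - 22 = 361 - 66 ≡ 0; y = λ·(44 - 0) - 53 ≡ 16. → (0, 16)
4P: (0, 16) + (22, 48). λ = (48 - 16)/(22 - 0) ≡ 32/22 mod 59. 22⁻¹ ≡ 51 (mod 59), so λ ≡ 39.
  x = λ² - 0 - 22 = 1521 - 22 ≡ 24; y = λ·(0 - 24) - 16 ≡ 51. → (24, 51)
5P: (24, 51) + (22, 48). λ = (48 - 51)/(22 - 24) ≡ 56/57 mod 59. 57⁻¹ ≡ 29 (mod 59), so λ ≡ 31.
  x = λ² - 24 - 22 = 961 - 46 ≡ 30; y = λ·(24 - 30) - 51 ≡ 58. → (30, 58)
6P: (30, 58) + (22, 48). λ = (48 - 58)/(22 - 30) ≡ 49/51 mod 59. 51⁻¹ ≡ 22 (mod 59) since 51·22 = 1122 ≡ 1, so λ ≡ 16.
  x = λ² - 30 - 22 = 256 - 52 ≡ 27; y = λ·(30 - 27) - 58 ≡ 49. → (27, 49)
7P: (27, 49) + (22, 48). λ = (48 - 49)/(22 - 27) ≡ 58/54 mod 59. 54⁻¹ ≡ 47 (mod 59), so λ ≡ 12.
  x = λ² - 27 - 22 = 144 - 49 ≡ 36; y = λ·(27 - 36) - 49 ≡ 20. → (36, 20)
8P: (36, 20) + (22, 48). λ = (48 - 20)/(22 - 36) ≡ 28/45 mod 59. 45⁻¹ ≡ 21 (mod 59) since 45·21 = 945 ≡ 1, so λ ≡ 57.
  x = λ² - 36 - 22 = 3249 - 58 ≡ 5; y = λ·(36 - 5) - 20 ≡ 36. → (5, 36)

(5, 36)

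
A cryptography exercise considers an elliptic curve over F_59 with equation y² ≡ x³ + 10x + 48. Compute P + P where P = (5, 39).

(36, 49)

tangent at (5, 39): λ = (3·5² + 10)/(2·39) ≡ 26/19. 19⁻¹ ≡ 28 (mod 59), so λ ≡ 26·28 ≡ 20.
  x = λ² - 5 - 5 = 400 - 10 ≡ 36; y = λ·(5 - 36) - 39 ≡ 49. → (36, 49)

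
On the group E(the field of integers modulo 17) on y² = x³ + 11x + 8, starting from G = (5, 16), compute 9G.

(5, 16)

Repeated addition: build up to 9G.
2G: tangent at (5, 16): λ = (3·5² + 11)/(2·16) ≡ 1/15. 15⁻¹ ≡ 8 (mod 17) since 15·8 = 120 ≡ 1, so λ ≡ 1·8 ≡ 8.
  x = λ² - 5 - 5 = 64 - 10 ≡ 3; y = λ·(5 - 3) - 16 ≡ 0. → (3, 0)
3G: (3, 0) + (5, 16). λ = (16 - 0)/(5 - 3) ≡ 16/2 mod 17. 2⁻¹ ≡ 9 (mod 17), so λ ≡ 8.
  x = λ² - 3 - 5 = 64 - 8 ≡ 5; y = λ·(3 - 5) - 0 ≡ 1. → (5, 1)
4G: (5, 1) + (5, 16): same x and y₁ ≡ -y₂, so the sum is ∞.
5G: ∞ + (5, 16) = (5, 16) (identity).
6G: tangent at (5, 16): λ = (3·5² + 11)/(2·16) ≡ 1/15. 15⁻¹ ≡ 8 (mod 17), so λ ≡ 1·8 ≡ 8.
  x = λ² - 5 - 5 = 64 - 10 ≡ 3; y = λ·(5 - 3) - 16 ≡ 0. → (3, 0)
7G: (3, 0) + (5, 16). λ = (16 - 0)/(5 - 3) ≡ 16/2 mod 17. 2⁻¹ ≡ 9 (mod 17), so λ ≡ 8.
  x = λ² - 3 - 5 = 64 - 8 ≡ 5; y = λ·(3 - 5) - 0 ≡ 1. → (5, 1)
8G: (5, 1) + (5, 16): same x and y₁ ≡ -y₂, so the sum is ∞.
9G: ∞ + (5, 16) = (5, 16) (identity).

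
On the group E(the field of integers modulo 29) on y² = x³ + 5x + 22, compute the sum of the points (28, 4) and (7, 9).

(3, 8)

(28, 4) + (7, 9). λ = (9 - 4)/(7 - 28) ≡ 5/8 mod 29. 8⁻¹ ≡ 11 (mod 29), so λ ≡ 26.
  x = λ² - 28 - 7 = 676 - 35 ≡ 3; y = λ·(28 - 3) - 4 ≡ 8. → (3, 8)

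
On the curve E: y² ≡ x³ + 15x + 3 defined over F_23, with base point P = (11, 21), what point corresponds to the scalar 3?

Repeated addition: build up to 3P.
2P: tangent at (11, 21): λ = (3·11² + 15)/(2·21) ≡ 10/19. 19⁻¹ ≡ 17 (mod 23), so λ ≡ 10·17 ≡ 9.
  x = λ² - 11 - 11 = 81 - 22 ≡ 13; y = λ·(11 - 13) - 21 ≡ 7. → (13, 7)
3P: (13, 7) + (11, 21). λ = (21 - 7)/(11 - 13) ≡ 14/21 mod 23. 21⁻¹ ≡ 11 (mod 23), so λ ≡ 16.
  x = λ² - 13 - 11 = 256 - 24 ≡ 2; y = λ·(13 - 2) - 7 ≡ 8. → (2, 8)

(2, 8)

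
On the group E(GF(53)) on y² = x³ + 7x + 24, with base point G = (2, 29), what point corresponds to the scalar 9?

(5, 48)

Repeated addition: build up to 9G.
2G: tangent at (2, 29): λ = (3·2² + 7)/(2·29) ≡ 19/5. 5⁻¹ ≡ 32 (mod 53) since 5·32 = 160 ≡ 1, so λ ≡ 19·32 ≡ 25.
  x = λ² - 2 - 2 = 625 - 4 ≡ 38; y = λ·(2 - 38) - 29 ≡ 25. → (38, 25)
3G: (38, 25) + (2, 29). λ = (29 - 25)/(2 - 38) ≡ 4/17 mod 53. 17⁻¹ ≡ 25 (mod 53) since 17·25 = 425 ≡ 1, so λ ≡ 47.
  x = λ² - 38 - 2 = 2209 - 40 ≡ 49; y = λ·(38 - 49) - 25 ≡ 41. → (49, 41)
4G: (49, 41) + (2, 29). λ = (29 - 41)/(2 - 49) ≡ 41/6 mod 53. 6⁻¹ ≡ 9 (mod 53), so λ ≡ 51.
  x = λ² - 49 - 2 = 2601 - 51 ≡ 6; y = λ·(49 - 6) - 41 ≡ 32. → (6, 32)
5G: (6, 32) + (2, 29). λ = (29 - 32)/(2 - 6) ≡ 50/49 mod 53. 49⁻¹ ≡ 13 (mod 53) since 49·13 = 637 ≡ 1, so λ ≡ 14.
  x = λ² - 6 - 2 = 196 - 8 ≡ 29; y = λ·(6 - 29) - 32 ≡ 17. → (29, 17)
6G: (29, 17) + (2, 29). λ = (29 - 17)/(2 - 29) ≡ 12/26 mod 53. 26⁻¹ ≡ 51 (mod 53), so λ ≡ 29.
  x = λ² - 29 - 2 = 841 - 31 ≡ 15; y = λ·(29 - 15) - 17 ≡ 18. → (15, 18)
7G: (15, 18) + (2, 29). λ = (29 - 18)/(2 - 15) ≡ 11/40 mod 53. 40⁻¹ ≡ 4 (mod 53) since 40·4 = 160 ≡ 1, so λ ≡ 44.
  x = λ² - 15 - 2 = 1936 - 17 ≡ 11; y = λ·(15 - 11) - 18 ≡ 52. → (11, 52)
8G: (11, 52) + (2, 29). λ = (29 - 52)/(2 - 11) ≡ 30/44 mod 53. 44⁻¹ ≡ 47 (mod 53), so λ ≡ 32.
  x = λ² - 11 - 2 = 1024 - 13 ≡ 4; y = λ·(11 - 4) - 52 ≡ 13. → (4, 13)
9G: (4, 13) + (2, 29). λ = (29 - 13)/(2 - 4) ≡ 16/51 mod 53. 51⁻¹ ≡ 26 (mod 53), so λ ≡ 45.
  x = λ² - 4 - 2 = 2025 - 6 ≡ 5; y = λ·(4 - 5) - 13 ≡ 48. → (5, 48)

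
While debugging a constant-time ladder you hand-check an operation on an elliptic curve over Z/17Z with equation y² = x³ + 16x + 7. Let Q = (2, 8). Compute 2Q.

(15, 16)

tangent at (2, 8): λ = (3·2² + 16)/(2·8) ≡ 11/16. 16⁻¹ ≡ 16 (mod 17) since 16·16 = 256 ≡ 1, so λ ≡ 11·16 ≡ 6.
  x = λ² - 2 - 2 = 36 - 4 ≡ 15; y = λ·(2 - 15) - 8 ≡ 16. → (15, 16)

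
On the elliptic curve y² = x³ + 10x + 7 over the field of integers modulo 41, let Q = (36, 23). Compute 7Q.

(3, 8)

Double-and-add on 7 = (111)₂. Start with Q = (36, 23) for the leading 1-bit.
double: tangent at (36, 23): λ = (3·36² + 10)/(2·23) ≡ 3/5. 5⁻¹ ≡ 33 (mod 41), so λ ≡ 3·33 ≡ 17.
  x = λ² - 36 - 36 = 289 - 72 ≡ 12; y = λ·(36 - 12) - 23 ≡ 16. → (12, 16)
add Q: (12, 16) + (36, 23). λ = (23 - 16)/(36 - 12) ≡ 7/24 mod 41. 24⁻¹ ≡ 12 (mod 41), so λ ≡ 2.
  x = λ² - 12 - 36 = 4 - 48 ≡ 38; y = λ·(12 - 38) - 16 ≡ 14. → (38, 14)
double: tangent at (38, 14): λ = (3·38² + 10)/(2·14) ≡ 37/28. 28⁻¹ ≡ 22 (mod 41), so λ ≡ 37·22 ≡ 35.
  x = λ² - 38 - 38 = 1225 - 76 ≡ 1; y = λ·(38 - 1) - 14 ≡ 10. → (1, 10)
add Q: (1, 10) + (36, 23). λ = (23 - 10)/(36 - 1) ≡ 13/35 mod 41. 35⁻¹ ≡ 34 (mod 41) since 35·34 = 1190 ≡ 1, so λ ≡ 32.
  x = λ² - 1 - 36 = 1024 - 37 ≡ 3; y = λ·(1 - 3) - 10 ≡ 8. → (3, 8)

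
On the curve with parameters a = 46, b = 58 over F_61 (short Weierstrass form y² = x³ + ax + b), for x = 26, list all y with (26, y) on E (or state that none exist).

15, 46

x³ + 46x + 58 = 18830 ≡ 42 (mod 61).
Square roots of 42 mod 61: 15 and 46 (since 15² = 225 ≡ 42).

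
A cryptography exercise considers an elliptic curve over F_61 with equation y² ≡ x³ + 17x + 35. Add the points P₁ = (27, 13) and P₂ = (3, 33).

(27, 13) + (3, 33). λ = (33 - 13)/(3 - 27) ≡ 20/37 mod 61. 37⁻¹ ≡ 33 (mod 61), so λ ≡ 50.
  x = λ² - 27 - 3 = 2500 - 30 ≡ 30; y = λ·(27 - 30) - 13 ≡ 20. → (30, 20)

(30, 20)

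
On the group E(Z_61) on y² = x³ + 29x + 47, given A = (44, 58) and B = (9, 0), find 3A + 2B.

First 3A:
Repeated addition: build up to 3A.
2A: tangent at (44, 58): λ = (3·44² + 29)/(2·58) ≡ 42/55. 55⁻¹ ≡ 10 (mod 61), so λ ≡ 42·10 ≡ 54.
  x = λ² - 44 - 44 = 2916 - 88 ≡ 22; y = λ·(44 - 22) - 58 ≡ 32. → (22, 32)
3A: (22, 32) + (44, 58). λ = (58 - 32)/(44 - 22) ≡ 26/22 mod 61. 22⁻¹ ≡ 25 (mod 61), so λ ≡ 40.
  x = λ² - 22 - 44 = 1600 - 66 ≡ 9; y = λ·(22 - 9) - 32 ≡ 0. → (9, 0)
3A = (9, 0).
Next 2B:
Repeated addition: build up to 2B.
2B: (9, 0) + (9, 0): same x and y₁ ≡ -y₂, so the sum is the point at infinity.
2B = the point at infinity.
Finally 3A + 2B:
(9, 0) + the point at infinity = (9, 0) (identity).

(9, 0)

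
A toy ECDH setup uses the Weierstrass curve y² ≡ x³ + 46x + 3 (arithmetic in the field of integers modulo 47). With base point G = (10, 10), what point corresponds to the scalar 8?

Double-and-add on 8 = (1000)₂. Start with G = (10, 10) for the leading 1-bit.
double: tangent at (10, 10): λ = (3·10² + 46)/(2·10) ≡ 17/20. 20⁻¹ ≡ 40 (mod 47), so λ ≡ 17·40 ≡ 22.
  x = λ² - 10 - 10 = 484 - 20 ≡ 41; y = λ·(10 - 41) - 10 ≡ 13. → (41, 13)
double: tangent at (41, 13): λ = (3·41² + 46)/(2·13) ≡ 13/26. 26⁻¹ ≡ 38 (mod 47) since 26·38 = 988 ≡ 1, so λ ≡ 13·38 ≡ 24.
  x = λ² - 41 - 41 = 576 - 82 ≡ 24; y = λ·(41 - 24) - 13 ≡ 19. → (24, 19)
double: tangent at (24, 19): λ = (3·24² + 46)/(2·19) ≡ 35/38. 38⁻¹ ≡ 26 (mod 47), so λ ≡ 35·26 ≡ 17.
  x = λ² - 24 - 24 = 289 - 48 ≡ 6; y = λ·(24 - 6) - 19 ≡ 5. → (6, 5)

(6, 5)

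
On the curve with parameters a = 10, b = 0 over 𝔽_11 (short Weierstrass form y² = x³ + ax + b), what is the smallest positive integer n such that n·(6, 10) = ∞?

2P: tangent at (6, 10): λ = (3·6² + 10)/(2·10) ≡ 8/9. 9⁻¹ ≡ 5 (mod 11), so λ ≡ 8·5 ≡ 7.
  x = λ² - 6 - 6 = 49 - 12 ≡ 4; y = λ·(6 - 4) - 10 ≡ 4. → (4, 4)
3P: (4, 4) + (6, 10). λ = (10 - 4)/(6 - 4) ≡ 6/2 mod 11. 2⁻¹ ≡ 6 (mod 11) since 2·6 = 12 ≡ 1, so λ ≡ 3.
  x = λ² - 4 - 6 = 9 - 10 ≡ 10; y = λ·(4 - 10) - 4 ≡ 0. → (10, 0)
4P: (10, 0) + (6, 10). λ = (10 - 0)/(6 - 10) ≡ 10/7 mod 11. 7⁻¹ ≡ 8 (mod 11), so λ ≡ 3.
  x = λ² - 10 - 6 = 9 - 16 ≡ 4; y = λ·(10 - 4) - 0 ≡ 7. → (4, 7)
5P: (4, 7) + (6, 10). λ = (10 - 7)/(6 - 4) ≡ 3/2 mod 11. 2⁻¹ ≡ 6 (mod 11) since 2·6 = 12 ≡ 1, so λ ≡ 7.
  x = λ² - 4 - 6 = 49 - 10 ≡ 6; y = λ·(4 - 6) - 7 ≡ 1. → (6, 1)
6P: (6, 1) + (6, 10): same x and y₁ ≡ -y₂, so the sum is ∞.
6P = ∞, so the order is 6.

6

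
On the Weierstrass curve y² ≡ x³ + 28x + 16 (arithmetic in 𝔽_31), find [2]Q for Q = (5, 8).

tangent at (5, 8): λ = (3·5² + 28)/(2·8) ≡ 10/16. 16⁻¹ ≡ 2 (mod 31), so λ ≡ 10·2 ≡ 20.
  x = λ² - 5 - 5 = 400 - 10 ≡ 18; y = λ·(5 - 18) - 8 ≡ 11. → (18, 11)

(18, 11)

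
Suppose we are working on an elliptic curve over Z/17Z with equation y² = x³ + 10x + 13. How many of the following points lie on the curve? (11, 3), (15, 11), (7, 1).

(11, 3): 3² ≡ 9, rhs ≡ 9 → on.
(15, 11): 11² ≡ 2, rhs ≡ 2 → on.
(7, 1): 1² ≡ 1, rhs ≡ 1 → on.

3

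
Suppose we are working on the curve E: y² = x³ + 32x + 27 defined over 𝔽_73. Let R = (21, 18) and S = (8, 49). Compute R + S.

(21, 18) + (8, 49). λ = (49 - 18)/(8 - 21) ≡ 31/60 mod 73. 60⁻¹ ≡ 28 (mod 73), so λ ≡ 65.
  x = λ² - 21 - 8 = 4225 - 29 ≡ 35; y = λ·(21 - 35) - 18 ≡ 21. → (35, 21)

(35, 21)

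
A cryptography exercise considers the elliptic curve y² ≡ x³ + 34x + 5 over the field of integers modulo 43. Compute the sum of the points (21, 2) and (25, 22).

(21, 2) + (25, 22). λ = (22 - 2)/(25 - 21) ≡ 20/4 mod 43. 4⁻¹ ≡ 11 (mod 43), so λ ≡ 5.
  x = λ² - 21 - 25 = 25 - 46 ≡ 22; y = λ·(21 - 22) - 2 ≡ 36. → (22, 36)

(22, 36)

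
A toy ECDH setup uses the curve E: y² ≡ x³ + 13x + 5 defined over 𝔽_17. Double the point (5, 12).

tangent at (5, 12): λ = (3·5² + 13)/(2·12) ≡ 3/7. 7⁻¹ ≡ 5 (mod 17), so λ ≡ 3·5 ≡ 15.
  x = λ² - 5 - 5 = 225 - 10 ≡ 11; y = λ·(5 - 11) - 12 ≡ 0. → (11, 0)

(11, 0)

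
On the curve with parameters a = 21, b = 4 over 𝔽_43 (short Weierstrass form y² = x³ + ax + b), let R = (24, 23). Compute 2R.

(12, 7)

tangent at (24, 23): λ = (3·24² + 21)/(2·23) ≡ 29/3. 3⁻¹ ≡ 29 (mod 43), so λ ≡ 29·29 ≡ 24.
  x = λ² - 24 - 24 = 576 - 48 ≡ 12; y = λ·(24 - 12) - 23 ≡ 7. → (12, 7)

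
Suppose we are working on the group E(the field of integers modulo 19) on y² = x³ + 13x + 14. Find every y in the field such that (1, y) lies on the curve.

3, 16

x³ + 13x + 14 = 28 ≡ 9 (mod 19).
Square roots of 9 mod 19: 3 and 16 (since 3² = 9 ≡ 9).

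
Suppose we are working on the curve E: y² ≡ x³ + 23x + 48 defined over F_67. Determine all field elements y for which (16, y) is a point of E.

x³ + 23x + 48 = 4512 ≡ 23 (mod 67).
Square roots of 23 mod 67: 31 and 36 (since 31² = 961 ≡ 23).

31, 36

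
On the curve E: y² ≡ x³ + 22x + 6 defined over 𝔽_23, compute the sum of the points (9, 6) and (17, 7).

(6, 3)

(9, 6) + (17, 7). λ = (7 - 6)/(17 - 9) ≡ 1/8 mod 23. 8⁻¹ ≡ 3 (mod 23), so λ ≡ 3.
  x = λ² - 9 - 17 = 9 - 26 ≡ 6; y = λ·(9 - 6) - 6 ≡ 3. → (6, 3)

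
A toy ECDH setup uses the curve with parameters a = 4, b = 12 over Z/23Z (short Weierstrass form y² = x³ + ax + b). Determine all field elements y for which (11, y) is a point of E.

none

x³ + 4x + 12 = 1387 ≡ 7 (mod 23).
7 is a non-residue mod 23; no y exists.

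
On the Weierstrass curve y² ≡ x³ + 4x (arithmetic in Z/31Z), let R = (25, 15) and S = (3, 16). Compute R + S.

(21, 13)

(25, 15) + (3, 16). λ = (16 - 15)/(3 - 25) ≡ 1/9 mod 31. 9⁻¹ ≡ 7 (mod 31), so λ ≡ 7.
  x = λ² - 25 - 3 = 49 - 28 ≡ 21; y = λ·(25 - 21) - 15 ≡ 13. → (21, 13)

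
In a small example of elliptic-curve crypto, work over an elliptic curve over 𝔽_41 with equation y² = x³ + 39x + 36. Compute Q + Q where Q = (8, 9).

(20, 1)

tangent at (8, 9): λ = (3·8² + 39)/(2·9) ≡ 26/18. 18⁻¹ ≡ 16 (mod 41), so λ ≡ 26·16 ≡ 6.
  x = λ² - 8 - 8 = 36 - 16 ≡ 20; y = λ·(8 - 20) - 9 ≡ 1. → (20, 1)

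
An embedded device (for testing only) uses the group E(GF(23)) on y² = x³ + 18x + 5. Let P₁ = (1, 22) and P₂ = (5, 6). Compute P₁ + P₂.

(10, 14)

(1, 22) + (5, 6). λ = (6 - 22)/(5 - 1) ≡ 7/4 mod 23. 4⁻¹ ≡ 6 (mod 23) since 4·6 = 24 ≡ 1, so λ ≡ 19.
  x = λ² - 1 - 5 = 361 - 6 ≡ 10; y = λ·(1 - 10) - 22 ≡ 14. → (10, 14)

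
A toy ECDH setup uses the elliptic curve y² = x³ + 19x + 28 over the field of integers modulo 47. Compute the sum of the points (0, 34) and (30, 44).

(38, 16)

(0, 34) + (30, 44). λ = (44 - 34)/(30 - 0) ≡ 10/30 mod 47. 30⁻¹ ≡ 11 (mod 47), so λ ≡ 16.
  x = λ² - 0 - 30 = 256 - 30 ≡ 38; y = λ·(0 - 38) - 34 ≡ 16. → (38, 16)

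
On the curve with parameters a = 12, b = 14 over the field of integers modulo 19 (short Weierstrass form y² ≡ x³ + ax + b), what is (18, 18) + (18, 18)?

(6, 6)

tangent at (18, 18): λ = (3·18² + 12)/(2·18) ≡ 15/17. 17⁻¹ ≡ 9 (mod 19) since 17·9 = 153 ≡ 1, so λ ≡ 15·9 ≡ 2.
  x = λ² - 18 - 18 = 4 - 36 ≡ 6; y = λ·(18 - 6) - 18 ≡ 6. → (6, 6)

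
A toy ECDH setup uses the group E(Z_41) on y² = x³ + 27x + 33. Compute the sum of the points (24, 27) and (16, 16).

(24, 27) + (16, 16). λ = (16 - 27)/(16 - 24) ≡ 30/33 mod 41. 33⁻¹ ≡ 5 (mod 41) since 33·5 = 165 ≡ 1, so λ ≡ 27.
  x = λ² - 24 - 16 = 729 - 40 ≡ 33; y = λ·(24 - 33) - 27 ≡ 17. → (33, 17)

(33, 17)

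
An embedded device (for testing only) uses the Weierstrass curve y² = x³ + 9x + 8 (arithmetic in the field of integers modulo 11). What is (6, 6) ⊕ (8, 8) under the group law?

(6, 6) + (8, 8). λ = (8 - 6)/(8 - 6) ≡ 2/2 mod 11. 2⁻¹ ≡ 6 (mod 11), so λ ≡ 1.
  x = λ² - 6 - 8 = 1 - 14 ≡ 9; y = λ·(6 - 9) - 6 ≡ 2. → (9, 2)

(9, 2)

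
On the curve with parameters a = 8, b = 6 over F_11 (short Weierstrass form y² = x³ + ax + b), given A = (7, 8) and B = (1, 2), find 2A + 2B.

First 2A:
Repeated addition: build up to 2A.
2A: tangent at (7, 8): λ = (3·7² + 8)/(2·8) ≡ 1/5. 5⁻¹ ≡ 9 (mod 11), so λ ≡ 1·9 ≡ 9.
  x = λ² - 7 - 7 = 81 - 14 ≡ 1; y = λ·(7 - 1) - 8 ≡ 2. → (1, 2)
2A = (1, 2).
Next 2B:
Repeated addition: build up to 2B.
2B: tangent at (1, 2): λ = (3·1² + 8)/(2·2) ≡ 0/4. 4⁻¹ ≡ 3 (mod 11), so λ ≡ 0·3 ≡ 0.
  x = λ² - 1 - 1 = 0 - 2 ≡ 9; y = λ·(1 - 9) - 2 ≡ 9. → (9, 9)
2B = (9, 9).
Finally 2A + 2B:
(1, 2) + (9, 9). λ = (9 - 2)/(9 - 1) ≡ 7/8 mod 11. 8⁻¹ ≡ 7 (mod 11), so λ ≡ 5.
  x = λ² - 1 - 9 = 25 - 10 ≡ 4; y = λ·(1 - 4) - 2 ≡ 5. → (4, 5)

(4, 5)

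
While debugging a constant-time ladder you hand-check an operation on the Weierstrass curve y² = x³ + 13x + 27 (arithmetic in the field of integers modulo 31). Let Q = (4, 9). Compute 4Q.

Repeated addition: build up to 4Q.
2Q: tangent at (4, 9): λ = (3·4² + 13)/(2·9) ≡ 30/18. 18⁻¹ ≡ 19 (mod 31) since 18·19 = 342 ≡ 1, so λ ≡ 30·19 ≡ 12.
  x = λ² - 4 - 4 = 144 - 8 ≡ 12; y = λ·(4 - 12) - 9 ≡ 19. → (12, 19)
3Q: (12, 19) + (4, 9). λ = (9 - 19)/(4 - 12) ≡ 21/23 mod 31. 23⁻¹ ≡ 27 (mod 31) since 23·27 = 621 ≡ 1, so λ ≡ 9.
  x = λ² - 12 - 4 = 81 - 16 ≡ 3; y = λ·(12 - 3) - 19 ≡ 0. → (3, 0)
4Q: (3, 0) + (4, 9). λ = (9 - 0)/(4 - 3) ≡ 9/1 mod 31. 1⁻¹ ≡ 1 (mod 31) since 1·1 = 1 ≡ 1, so λ ≡ 9.
  x = λ² - 3 - 4 = 81 - 7 ≡ 12; y = λ·(3 - 12) - 0 ≡ 12. → (12, 12)

(12, 12)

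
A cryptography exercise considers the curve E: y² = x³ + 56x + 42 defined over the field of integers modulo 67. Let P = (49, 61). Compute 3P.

Repeated addition: build up to 3P.
2P: tangent at (49, 61): λ = (3·49² + 56)/(2·61) ≡ 23/55. 55⁻¹ ≡ 39 (mod 67), so λ ≡ 23·39 ≡ 26.
  x = λ² - 49 - 49 = 676 - 98 ≡ 42; y = λ·(49 - 42) - 61 ≡ 54. → (42, 54)
3P: (42, 54) + (49, 61). λ = (61 - 54)/(49 - 42) ≡ 7/7 mod 67. 7⁻¹ ≡ 48 (mod 67), so λ ≡ 1.
  x = λ² - 42 - 49 = 1 - 91 ≡ 44; y = λ·(42 - 44) - 54 ≡ 11. → (44, 11)

(44, 11)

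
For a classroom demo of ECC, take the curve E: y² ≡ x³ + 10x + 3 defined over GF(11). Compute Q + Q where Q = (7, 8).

(0, 5)

tangent at (7, 8): λ = (3·7² + 10)/(2·8) ≡ 3/5. 5⁻¹ ≡ 9 (mod 11), so λ ≡ 3·9 ≡ 5.
  x = λ² - 7 - 7 = 25 - 14 ≡ 0; y = λ·(7 - 0) - 8 ≡ 5. → (0, 5)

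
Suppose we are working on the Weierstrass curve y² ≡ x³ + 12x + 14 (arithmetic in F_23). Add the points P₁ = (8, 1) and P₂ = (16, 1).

(8, 1) + (16, 1). λ = (1 - 1)/(16 - 8) ≡ 0/8 mod 23. 8⁻¹ ≡ 3 (mod 23), so λ ≡ 0.
  x = λ² - 8 - 16 = 0 - 24 ≡ 22; y = λ·(8 - 22) - 1 ≡ 22. → (22, 22)

(22, 22)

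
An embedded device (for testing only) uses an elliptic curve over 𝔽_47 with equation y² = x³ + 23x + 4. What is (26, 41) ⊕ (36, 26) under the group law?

(26, 41) + (36, 26). λ = (26 - 41)/(36 - 26) ≡ 32/10 mod 47. 10⁻¹ ≡ 33 (mod 47) since 10·33 = 330 ≡ 1, so λ ≡ 22.
  x = λ² - 26 - 36 = 484 - 62 ≡ 46; y = λ·(26 - 46) - 41 ≡ 36. → (46, 36)

(46, 36)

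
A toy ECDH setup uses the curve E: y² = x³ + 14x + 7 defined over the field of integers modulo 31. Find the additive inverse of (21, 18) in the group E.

(21, 13)

-(21, 18) = (21, -18 mod 31) = (21, 13).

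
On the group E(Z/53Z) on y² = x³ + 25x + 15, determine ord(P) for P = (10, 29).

10

2P: tangent at (10, 29): λ = (3·10² + 25)/(2·29) ≡ 7/5. 5⁻¹ ≡ 32 (mod 53), so λ ≡ 7·32 ≡ 12.
  x = λ² - 10 - 10 = 144 - 20 ≡ 18; y = λ·(10 - 18) - 29 ≡ 34. → (18, 34)
3P: (18, 34) + (10, 29). λ = (29 - 34)/(10 - 18) ≡ 48/45 mod 53. 45⁻¹ ≡ 33 (mod 53) since 45·33 = 1485 ≡ 1, so λ ≡ 47.
  x = λ² - 18 - 10 = 2209 - 28 ≡ 8; y = λ·(18 - 8) - 34 ≡ 12. → (8, 12)
4P: (8, 12) + (10, 29). λ = (29 - 12)/(10 - 8) ≡ 17/2 mod 53. 2⁻¹ ≡ 27 (mod 53) since 2·27 = 54 ≡ 1, so λ ≡ 35.
  x = λ² - 8 - 10 = 1225 - 18 ≡ 41; y = λ·(8 - 41) - 12 ≡ 52. → (41, 52)
5P: (41, 52) + (10, 29). λ = (29 - 52)/(10 - 41) ≡ 30/22 mod 53. 22⁻¹ ≡ 41 (mod 53) since 22·41 = 902 ≡ 1, so λ ≡ 11.
  x = λ² - 41 - 10 = 121 - 51 ≡ 17; y = λ·(41 - 17) - 52 ≡ 0. → (17, 0)
6P: (17, 0) + (10, 29). λ = (29 - 0)/(10 - 17) ≡ 29/46 mod 53. 46⁻¹ ≡ 15 (mod 53), so λ ≡ 11.
  x = λ² - 17 - 10 = 121 - 27 ≡ 41; y = λ·(17 - 41) - 0 ≡ 1. → (41, 1)
7P: (41, 1) + (10, 29). λ = (29 - 1)/(10 - 41) ≡ 28/22 mod 53. 22⁻¹ ≡ 41 (mod 53) since 22·41 = 902 ≡ 1, so λ ≡ 35.
  x = λ² - 41 - 10 = 1225 - 51 ≡ 8; y = λ·(41 - 8) - 1 ≡ 41. → (8, 41)
8P: (8, 41) + (10, 29). λ = (29 - 41)/(10 - 8) ≡ 41/2 mod 53. 2⁻¹ ≡ 27 (mod 53), so λ ≡ 47.
  x = λ² - 8 - 10 = 2209 - 18 ≡ 18; y = λ·(8 - 18) - 41 ≡ 19. → (18, 19)
9P: (18, 19) + (10, 29). λ = (29 - 19)/(10 - 18) ≡ 10/45 mod 53. 45⁻¹ ≡ 33 (mod 53) since 45·33 = 1485 ≡ 1, so λ ≡ 12.
  x = λ² - 18 - 10 = 144 - 28 ≡ 10; y = λ·(18 - 10) - 19 ≡ 24. → (10, 24)
10P: (10, 24) + (10, 29): same x and y₁ ≡ -y₂, so the sum is ∞.
10P = ∞, so the order is 10.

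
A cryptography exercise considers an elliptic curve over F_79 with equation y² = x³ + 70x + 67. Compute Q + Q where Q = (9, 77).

(27, 28)

tangent at (9, 77): λ = (3·9² + 70)/(2·77) ≡ 76/75. 75⁻¹ ≡ 59 (mod 79), so λ ≡ 76·59 ≡ 60.
  x = λ² - 9 - 9 = 3600 - 18 ≡ 27; y = λ·(9 - 27) - 77 ≡ 28. → (27, 28)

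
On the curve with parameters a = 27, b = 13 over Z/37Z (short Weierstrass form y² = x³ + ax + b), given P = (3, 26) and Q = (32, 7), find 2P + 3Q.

First 2P:
Repeated addition: build up to 2P.
2P: tangent at (3, 26): λ = (3·3² + 27)/(2·26) ≡ 17/15. 15⁻¹ ≡ 5 (mod 37) since 15·5 = 75 ≡ 1, so λ ≡ 17·5 ≡ 11.
  x = λ² - 3 - 3 = 121 - 6 ≡ 4; y = λ·(3 - 4) - 26 ≡ 0. → (4, 0)
2P = (4, 0).
Next 3Q:
Repeated addition: build up to 3Q.
2Q: tangent at (32, 7): λ = (3·32² + 27)/(2·7) ≡ 28/14. 14⁻¹ ≡ 8 (mod 37), so λ ≡ 28·8 ≡ 2.
  x = λ² - 32 - 32 = 4 - 64 ≡ 14; y = λ·(32 - 14) - 7 ≡ 29. → (14, 29)
3Q: (14, 29) + (32, 7). λ = (7 - 29)/(32 - 14) ≡ 15/18 mod 37. 18⁻¹ ≡ 35 (mod 37) since 18·35 = 630 ≡ 1, so λ ≡ 7.
  x = λ² - 14 - 32 = 49 - 46 ≡ 3; y = λ·(14 - 3) - 29 ≡ 11. → (3, 11)
3Q = (3, 11).
Finally 2P + 3Q:
(4, 0) + (3, 11). λ = (11 - 0)/(3 - 4) ≡ 11/36 mod 37. 36⁻¹ ≡ 36 (mod 37), so λ ≡ 26.
  x = λ² - 4 - 3 = 676 - 7 ≡ 3; y = λ·(4 - 3) - 0 ≡ 26. → (3, 26)

(3, 26)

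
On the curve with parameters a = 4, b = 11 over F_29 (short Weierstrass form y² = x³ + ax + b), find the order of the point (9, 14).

10

2P: tangent at (9, 14): λ = (3·9² + 4)/(2·14) ≡ 15/28. 28⁻¹ ≡ 28 (mod 29), so λ ≡ 15·28 ≡ 14.
  x = λ² - 9 - 9 = 196 - 18 ≡ 4; y = λ·(9 - 4) - 14 ≡ 27. → (4, 27)
3P: (4, 27) + (9, 14). λ = (14 - 27)/(9 - 4) ≡ 16/5 mod 29. 5⁻¹ ≡ 6 (mod 29), so λ ≡ 9.
  x = λ² - 4 - 9 = 81 - 13 ≡ 10; y = λ·(4 - 10) - 27 ≡ 6. → (10, 6)
4P: (10, 6) + (9, 14). λ = (14 - 6)/(9 - 10) ≡ 8/28 mod 29. 28⁻¹ ≡ 28 (mod 29), so λ ≡ 21.
  x = λ² - 10 - 9 = 441 - 19 ≡ 16; y = λ·(10 - 16) - 6 ≡ 13. → (16, 13)
5P: (16, 13) + (9, 14). λ = (14 - 13)/(9 - 16) ≡ 1/22 mod 29. 22⁻¹ ≡ 4 (mod 29) since 22·4 = 88 ≡ 1, so λ ≡ 4.
  x = λ² - 16 - 9 = 16 - 25 ≡ 20; y = λ·(16 - 20) - 13 ≡ 0. → (20, 0)
6P: (20, 0) + (9, 14). λ = (14 - 0)/(9 - 20) ≡ 14/18 mod 29. 18⁻¹ ≡ 21 (mod 29), so λ ≡ 4.
  x = λ² - 20 - 9 = 16 - 29 ≡ 16; y = λ·(20 - 16) - 0 ≡ 16. → (16, 16)
7P: (16, 16) + (9, 14). λ = (14 - 16)/(9 - 16) ≡ 27/22 mod 29. 22⁻¹ ≡ 4 (mod 29) since 22·4 = 88 ≡ 1, so λ ≡ 21.
  x = λ² - 16 - 9 = 441 - 25 ≡ 10; y = λ·(16 - 10) - 16 ≡ 23. → (10, 23)
8P: (10, 23) + (9, 14). λ = (14 - 23)/(9 - 10) ≡ 20/28 mod 29. 28⁻¹ ≡ 28 (mod 29) since 28·28 = 784 ≡ 1, so λ ≡ 9.
  x = λ² - 10 - 9 = 81 - 19 ≡ 4; y = λ·(10 - 4) - 23 ≡ 2. → (4, 2)
9P: (4, 2) + (9, 14). λ = (14 - 2)/(9 - 4) ≡ 12/5 mod 29. 5⁻¹ ≡ 6 (mod 29) since 5·6 = 30 ≡ 1, so λ ≡ 14.
  x = λ² - 4 - 9 = 196 - 13 ≡ 9; y = λ·(4 - 9) - 2 ≡ 15. → (9, 15)
10P: (9, 15) + (9, 14): same x and y₁ ≡ -y₂, so the sum is O.
10P = O, so the order is 10.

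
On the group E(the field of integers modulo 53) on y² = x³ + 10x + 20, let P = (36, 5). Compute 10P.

Double-and-add on 10 = (1010)₂. Start with P = (36, 5) for the leading 1-bit.
double: tangent at (36, 5): λ = (3·36² + 10)/(2·5) ≡ 29/10. 10⁻¹ ≡ 16 (mod 53), so λ ≡ 29·16 ≡ 40.
  x = λ² - 36 - 36 = 1600 - 72 ≡ 44; y = λ·(36 - 44) - 5 ≡ 46. → (44, 46)
double: tangent at (44, 46): λ = (3·44² + 10)/(2·46) ≡ 41/39. 39⁻¹ ≡ 34 (mod 53) since 39·34 = 1326 ≡ 1, so λ ≡ 41·34 ≡ 16.
  x = λ² - 44 - 44 = 256 - 88 ≡ 9; y = λ·(44 - 9) - 46 ≡ 37. → (9, 37)
add P: (9, 37) + (36, 5). λ = (5 - 37)/(36 - 9) ≡ 21/27 mod 53. 27⁻¹ ≡ 2 (mod 53), so λ ≡ 42.
  x = λ² - 9 - 36 = 1764 - 45 ≡ 23; y = λ·(9 - 23) - 37 ≡ 11. → (23, 11)
double: tangent at (23, 11): λ = (3·23² + 10)/(2·11) ≡ 7/22. 22⁻¹ ≡ 41 (mod 53) since 22·41 = 902 ≡ 1, so λ ≡ 7·41 ≡ 22.
  x = λ² - 23 - 23 = 484 - 46 ≡ 14; y = λ·(23 - 14) - 11 ≡ 28. → (14, 28)

(14, 28)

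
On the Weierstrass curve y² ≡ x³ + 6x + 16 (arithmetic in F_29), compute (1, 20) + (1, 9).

O

The two points share x = 1 and their y-coordinates satisfy 20 + 9 ≡ 0 (mod 29), so they are inverses. Their sum is 𝒪.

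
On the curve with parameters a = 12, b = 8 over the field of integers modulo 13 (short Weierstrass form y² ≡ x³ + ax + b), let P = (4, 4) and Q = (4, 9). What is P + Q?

The two points share x = 4 and their y-coordinates satisfy 4 + 9 ≡ 0 (mod 13), so they are inverses. Their sum is 𝒪.

O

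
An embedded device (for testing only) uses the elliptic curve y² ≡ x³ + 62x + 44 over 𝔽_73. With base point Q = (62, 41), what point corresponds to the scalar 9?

Repeated addition: build up to 9Q.
2Q: tangent at (62, 41): λ = (3·62² + 62)/(2·41) ≡ 60/9. 9⁻¹ ≡ 65 (mod 73) since 9·65 = 585 ≡ 1, so λ ≡ 60·65 ≡ 31.
  x = λ² - 62 - 62 = 961 - 124 ≡ 34; y = λ·(62 - 34) - 41 ≡ 24. → (34, 24)
3Q: (34, 24) + (62, 41). λ = (41 - 24)/(62 - 34) ≡ 17/28 mod 73. 28⁻¹ ≡ 60 (mod 73) since 28·60 = 1680 ≡ 1, so λ ≡ 71.
  x = λ² - 34 - 62 = 5041 - 96 ≡ 54; y = λ·(34 - 54) - 24 ≡ 16. → (54, 16)
4Q: (54, 16) + (62, 41). λ = (41 - 16)/(62 - 54) ≡ 25/8 mod 73. 8⁻¹ ≡ 64 (mod 73) since 8·64 = 512 ≡ 1, so λ ≡ 67.
  x = λ² - 54 - 62 = 4489 - 116 ≡ 66; y = λ·(54 - 66) - 16 ≡ 56. → (66, 56)
5Q: (66, 56) + (62, 41). λ = (41 - 56)/(62 - 66) ≡ 58/69 mod 73. 69⁻¹ ≡ 18 (mod 73), so λ ≡ 22.
  x = λ² - 66 - 62 = 484 - 128 ≡ 64; y = λ·(66 - 64) - 56 ≡ 61. → (64, 61)
6Q: (64, 61) + (62, 41). λ = (41 - 61)/(62 - 64) ≡ 53/71 mod 73. 71⁻¹ ≡ 36 (mod 73), so λ ≡ 10.
  x = λ² - 64 - 62 = 100 - 126 ≡ 47; y = λ·(64 - 47) - 61 ≡ 36. → (47, 36)
7Q: (47, 36) + (62, 41). λ = (41 - 36)/(62 - 47) ≡ 5/15 mod 73. 15⁻¹ ≡ 39 (mod 73) since 15·39 = 585 ≡ 1, so λ ≡ 49.
  x = λ² - 47 - 62 = 2401 - 109 ≡ 29; y = λ·(47 - 29) - 36 ≡ 43. → (29, 43)
8Q: (29, 43) + (62, 41). λ = (41 - 43)/(62 - 29) ≡ 71/33 mod 73. 33⁻¹ ≡ 31 (mod 73) since 33·31 = 1023 ≡ 1, so λ ≡ 11.
  x = λ² - 29 - 62 = 121 - 91 ≡ 30; y = λ·(29 - 30) - 43 ≡ 19. → (30, 19)
9Q: (30, 19) + (62, 41). λ = (41 - 19)/(62 - 30) ≡ 22/32 mod 73. 32⁻¹ ≡ 16 (mod 73) since 32·16 = 512 ≡ 1, so λ ≡ 60.
  x = λ² - 30 - 62 = 3600 - 92 ≡ 4; y = λ·(30 - 4) - 19 ≡ 8. → (4, 8)

(4, 8)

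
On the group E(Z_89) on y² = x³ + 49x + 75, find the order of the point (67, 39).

8

2P: tangent at (67, 39): λ = (3·67² + 49)/(2·39) ≡ 77/78. 78⁻¹ ≡ 8 (mod 89) since 78·8 = 624 ≡ 1, so λ ≡ 77·8 ≡ 82.
  x = λ² - 67 - 67 = 6724 - 134 ≡ 4; y = λ·(67 - 4) - 39 ≡ 54. → (4, 54)
3P: (4, 54) + (67, 39). λ = (39 - 54)/(67 - 4) ≡ 74/63 mod 89. 63⁻¹ ≡ 65 (mod 89), so λ ≡ 4.
  x = λ² - 4 - 67 = 16 - 71 ≡ 34; y = λ·(4 - 34) - 54 ≡ 4. → (34, 4)
4P: (34, 4) + (67, 39). λ = (39 - 4)/(67 - 34) ≡ 35/33 mod 89. 33⁻¹ ≡ 27 (mod 89) since 33·27 = 891 ≡ 1, so λ ≡ 55.
  x = λ² - 34 - 67 = 3025 - 101 ≡ 76; y = λ·(34 - 76) - 4 ≡ 0. → (76, 0)
5P: (76, 0) + (67, 39). λ = (39 - 0)/(67 - 76) ≡ 39/80 mod 89. 80⁻¹ ≡ 79 (mod 89), so λ ≡ 55.
  x = λ² - 76 - 67 = 3025 - 143 ≡ 34; y = λ·(76 - 34) - 0 ≡ 85. → (34, 85)
6P: (34, 85) + (67, 39). λ = (39 - 85)/(67 - 34) ≡ 43/33 mod 89. 33⁻¹ ≡ 27 (mod 89), so λ ≡ 4.
  x = λ² - 34 - 67 = 16 - 101 ≡ 4; y = λ·(34 - 4) - 85 ≡ 35. → (4, 35)
7P: (4, 35) + (67, 39). λ = (39 - 35)/(67 - 4) ≡ 4/63 mod 89. 63⁻¹ ≡ 65 (mod 89) since 63·65 = 4095 ≡ 1, so λ ≡ 82.
  x = λ² - 4 - 67 = 6724 - 71 ≡ 67; y = λ·(4 - 67) - 35 ≡ 50. → (67, 50)
8P: (67, 50) + (67, 39): same x and y₁ ≡ -y₂, so the sum is O.
8P = O, so the order is 8.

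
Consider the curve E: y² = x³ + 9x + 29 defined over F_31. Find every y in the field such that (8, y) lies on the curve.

none

x³ + 9x + 29 = 613 ≡ 24 (mod 31).
24 is a non-residue mod 31; no y exists.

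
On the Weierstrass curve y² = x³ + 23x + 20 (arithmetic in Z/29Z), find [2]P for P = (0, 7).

tangent at (0, 7): λ = (3·0² + 23)/(2·7) ≡ 23/14. 14⁻¹ ≡ 27 (mod 29), so λ ≡ 23·27 ≡ 12.
  x = λ² - 0 - 0 = 144 - 0 ≡ 28; y = λ·(0 - 28) - 7 ≡ 5. → (28, 5)

(28, 5)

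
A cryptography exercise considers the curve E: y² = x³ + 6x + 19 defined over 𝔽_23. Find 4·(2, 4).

(8, 21)

Write Q = (2, 4).
Repeated addition: build up to 4Q.
2Q: tangent at (2, 4): λ = (3·2² + 6)/(2·4) ≡ 18/8. 8⁻¹ ≡ 3 (mod 23), so λ ≡ 18·3 ≡ 8.
  x = λ² - 2 - 2 = 64 - 4 ≡ 14; y = λ·(2 - 14) - 4 ≡ 15. → (14, 15)
3Q: (14, 15) + (2, 4). λ = (4 - 15)/(2 - 14) ≡ 12/11 mod 23. 11⁻¹ ≡ 21 (mod 23) since 11·21 = 231 ≡ 1, so λ ≡ 22.
  x = λ² - 14 - 2 = 484 - 16 ≡ 8; y = λ·(14 - 8) - 15 ≡ 2. → (8, 2)
4Q: (8, 2) + (2, 4). λ = (4 - 2)/(2 - 8) ≡ 2/17 mod 23. 17⁻¹ ≡ 19 (mod 23) since 17·19 = 323 ≡ 1, so λ ≡ 15.
  x = λ² - 8 - 2 = 225 - 10 ≡ 8; y = λ·(8 - 8) - 2 ≡ 21. → (8, 21)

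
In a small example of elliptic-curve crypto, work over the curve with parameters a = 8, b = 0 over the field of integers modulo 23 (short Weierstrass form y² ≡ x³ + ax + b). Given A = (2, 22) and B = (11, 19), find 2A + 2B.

(8, 22)

First 2A:
Repeated addition: build up to 2A.
2A: tangent at (2, 22): λ = (3·2² + 8)/(2·22) ≡ 20/21. 21⁻¹ ≡ 11 (mod 23), so λ ≡ 20·11 ≡ 13.
  x = λ² - 2 - 2 = 169 - 4 ≡ 4; y = λ·(2 - 4) - 22 ≡ 21. → (4, 21)
2A = (4, 21).
Next 2B:
Repeated addition: build up to 2B.
2B: tangent at (11, 19): λ = (3·11² + 8)/(2·19) ≡ 3/15. 15⁻¹ ≡ 20 (mod 23), so λ ≡ 3·20 ≡ 14.
  x = λ² - 11 - 11 = 196 - 22 ≡ 13; y = λ·(11 - 13) - 19 ≡ 22. → (13, 22)
2B = (13, 22).
Finally 2A + 2B:
(4, 21) + (13, 22). λ = (22 - 21)/(13 - 4) ≡ 1/9 mod 23. 9⁻¹ ≡ 18 (mod 23) since 9·18 = 162 ≡ 1, so λ ≡ 18.
  x = λ² - 4 - 13 = 324 - 17 ≡ 8; y = λ·(4 - 8) - 21 ≡ 22. → (8, 22)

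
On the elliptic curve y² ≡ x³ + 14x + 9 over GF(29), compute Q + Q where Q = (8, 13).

tangent at (8, 13): λ = (3·8² + 14)/(2·13) ≡ 3/26. 26⁻¹ ≡ 19 (mod 29) since 26·19 = 494 ≡ 1, so λ ≡ 3·19 ≡ 28.
  x = λ² - 8 - 8 = 784 - 16 ≡ 14; y = λ·(8 - 14) - 13 ≡ 22. → (14, 22)

(14, 22)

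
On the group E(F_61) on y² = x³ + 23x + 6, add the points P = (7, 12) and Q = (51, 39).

(7, 12) + (51, 39). λ = (39 - 12)/(51 - 7) ≡ 27/44 mod 61. 44⁻¹ ≡ 43 (mod 61) since 44·43 = 1892 ≡ 1, so λ ≡ 2.
  x = λ² - 7 - 51 = 4 - 58 ≡ 7; y = λ·(7 - 7) - 12 ≡ 49. → (7, 49)

(7, 49)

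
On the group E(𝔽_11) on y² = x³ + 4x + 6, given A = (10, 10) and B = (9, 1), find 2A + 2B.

First 2A:
Repeated addition: build up to 2A.
2A: tangent at (10, 10): λ = (3·10² + 4)/(2·10) ≡ 7/9. 9⁻¹ ≡ 5 (mod 11), so λ ≡ 7·5 ≡ 2.
  x = λ² - 10 - 10 = 4 - 20 ≡ 6; y = λ·(10 - 6) - 10 ≡ 9. → (6, 9)
2A = (6, 9).
Next 2B:
Repeated addition: build up to 2B.
2B: tangent at (9, 1): λ = (3·9² + 4)/(2·1) ≡ 5/2. 2⁻¹ ≡ 6 (mod 11), so λ ≡ 5·6 ≡ 8.
  x = λ² - 9 - 9 = 64 - 18 ≡ 2; y = λ·(9 - 2) - 1 ≡ 0. → (2, 0)
2B = (2, 0).
Finally 2A + 2B:
(6, 9) + (2, 0). λ = (0 - 9)/(2 - 6) ≡ 2/7 mod 11. 7⁻¹ ≡ 8 (mod 11), so λ ≡ 5.
  x = λ² - 6 - 2 = 25 - 8 ≡ 6; y = λ·(6 - 6) - 9 ≡ 2. → (6, 2)

(6, 2)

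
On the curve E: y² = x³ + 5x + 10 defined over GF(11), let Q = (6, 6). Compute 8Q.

Repeated addition: build up to 8Q.
2Q: tangent at (6, 6): λ = (3·6² + 5)/(2·6) ≡ 3/1. 1⁻¹ ≡ 1 (mod 11) since 1·1 = 1 ≡ 1, so λ ≡ 3·1 ≡ 3.
  x = λ² - 6 - 6 = 9 - 12 ≡ 8; y = λ·(6 - 8) - 6 ≡ 10. → (8, 10)
3Q: (8, 10) + (6, 6). λ = (6 - 10)/(6 - 8) ≡ 7/9 mod 11. 9⁻¹ ≡ 5 (mod 11) since 9·5 = 45 ≡ 1, so λ ≡ 2.
  x = λ² - 8 - 6 = 4 - 14 ≡ 1; y = λ·(8 - 1) - 10 ≡ 4. → (1, 4)
4Q: (1, 4) + (6, 6). λ = (6 - 4)/(6 - 1) ≡ 2/5 mod 11. 5⁻¹ ≡ 9 (mod 11), so λ ≡ 7.
  x = λ² - 1 - 6 = 49 - 7 ≡ 9; y = λ·(1 - 9) - 4 ≡ 6. → (9, 6)
5Q: (9, 6) + (6, 6). λ = (6 - 6)/(6 - 9) ≡ 0/8 mod 11. 8⁻¹ ≡ 7 (mod 11), so λ ≡ 0.
  x = λ² - 9 - 6 = 0 - 15 ≡ 7; y = λ·(9 - 7) - 6 ≡ 5. → (7, 5)
6Q: (7, 5) + (6, 6). λ = (6 - 5)/(6 - 7) ≡ 1/10 mod 11. 10⁻¹ ≡ 10 (mod 11), so λ ≡ 10.
  x = λ² - 7 - 6 = 100 - 13 ≡ 10; y = λ·(7 - 10) - 5 ≡ 9. → (10, 9)
7Q: (10, 9) + (6, 6). λ = (6 - 9)/(6 - 10) ≡ 8/7 mod 11. 7⁻¹ ≡ 8 (mod 11), so λ ≡ 9.
  x = λ² - 10 - 6 = 81 - 16 ≡ 10; y = λ·(10 - 10) - 9 ≡ 2. → (10, 2)
8Q: (10, 2) + (6, 6). λ = (6 - 2)/(6 - 10) ≡ 4/7 mod 11. 7⁻¹ ≡ 8 (mod 11), so λ ≡ 10.
  x = λ² - 10 - 6 = 100 - 16 ≡ 7; y = λ·(10 - 7) - 2 ≡ 6. → (7, 6)

(7, 6)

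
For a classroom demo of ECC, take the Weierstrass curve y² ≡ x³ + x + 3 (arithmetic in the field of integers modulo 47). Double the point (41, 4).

tangent at (41, 4): λ = (3·41² + 1)/(2·4) ≡ 15/8. 8⁻¹ ≡ 6 (mod 47), so λ ≡ 15·6 ≡ 43.
  x = λ² - 41 - 41 = 1849 - 82 ≡ 28; y = λ·(41 - 28) - 4 ≡ 38. → (28, 38)

(28, 38)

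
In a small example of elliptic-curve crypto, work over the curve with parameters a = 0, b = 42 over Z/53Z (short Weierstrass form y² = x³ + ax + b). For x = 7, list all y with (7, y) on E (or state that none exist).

none

x³ + 0x + 42 = 385 ≡ 14 (mod 53).
14 is a non-residue mod 53; no y exists.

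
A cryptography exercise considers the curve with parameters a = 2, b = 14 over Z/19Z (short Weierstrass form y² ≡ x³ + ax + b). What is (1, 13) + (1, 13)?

(2, 8)

tangent at (1, 13): λ = (3·1² + 2)/(2·13) ≡ 5/7. 7⁻¹ ≡ 11 (mod 19) since 7·11 = 77 ≡ 1, so λ ≡ 5·11 ≡ 17.
  x = λ² - 1 - 1 = 289 - 2 ≡ 2; y = λ·(1 - 2) - 13 ≡ 8. → (2, 8)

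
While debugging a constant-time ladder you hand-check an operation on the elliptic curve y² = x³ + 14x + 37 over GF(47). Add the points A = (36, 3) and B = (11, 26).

(21, 2)

(36, 3) + (11, 26). λ = (26 - 3)/(11 - 36) ≡ 23/22 mod 47. 22⁻¹ ≡ 15 (mod 47), so λ ≡ 16.
  x = λ² - 36 - 11 = 256 - 47 ≡ 21; y = λ·(36 - 21) - 3 ≡ 2. → (21, 2)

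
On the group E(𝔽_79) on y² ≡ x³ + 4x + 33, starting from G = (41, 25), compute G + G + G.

(76, 51)

Repeated addition: build up to 3G.
2G: tangent at (41, 25): λ = (3·41² + 4)/(2·25) ≡ 70/50. 50⁻¹ ≡ 49 (mod 79) since 50·49 = 2450 ≡ 1, so λ ≡ 70·49 ≡ 33.
  x = λ² - 41 - 41 = 1089 - 82 ≡ 59; y = λ·(41 - 59) - 25 ≡ 13. → (59, 13)
3G: (59, 13) + (41, 25). λ = (25 - 13)/(41 - 59) ≡ 12/61 mod 79. 61⁻¹ ≡ 57 (mod 79), so λ ≡ 52.
  x = λ² - 59 - 41 = 2704 - 100 ≡ 76; y = λ·(59 - 76) - 13 ≡ 51. → (76, 51)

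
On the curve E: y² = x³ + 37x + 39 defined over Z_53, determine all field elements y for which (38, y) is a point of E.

none

x³ + 37x + 39 = 56317 ≡ 31 (mod 53).
31 is a non-residue mod 53; no y exists.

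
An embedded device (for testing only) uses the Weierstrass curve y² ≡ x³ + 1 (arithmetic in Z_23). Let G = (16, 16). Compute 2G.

tangent at (16, 16): λ = (3·16² + 0)/(2·16) ≡ 9/9. 9⁻¹ ≡ 18 (mod 23) since 9·18 = 162 ≡ 1, so λ ≡ 9·18 ≡ 1.
  x = λ² - 16 - 16 = 1 - 32 ≡ 15; y = λ·(16 - 15) - 16 ≡ 8. → (15, 8)

(15, 8)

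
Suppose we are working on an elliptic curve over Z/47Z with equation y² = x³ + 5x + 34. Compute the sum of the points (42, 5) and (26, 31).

(0, 9)

(42, 5) + (26, 31). λ = (31 - 5)/(26 - 42) ≡ 26/31 mod 47. 31⁻¹ ≡ 44 (mod 47) since 31·44 = 1364 ≡ 1, so λ ≡ 16.
  x = λ² - 42 - 26 = 256 - 68 ≡ 0; y = λ·(42 - 0) - 5 ≡ 9. → (0, 9)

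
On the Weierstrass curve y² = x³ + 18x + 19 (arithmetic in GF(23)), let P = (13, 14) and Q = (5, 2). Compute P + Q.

(13, 9)

(13, 14) + (5, 2). λ = (2 - 14)/(5 - 13) ≡ 11/15 mod 23. 15⁻¹ ≡ 20 (mod 23), so λ ≡ 13.
  x = λ² - 13 - 5 = 169 - 18 ≡ 13; y = λ·(13 - 13) - 14 ≡ 9. → (13, 9)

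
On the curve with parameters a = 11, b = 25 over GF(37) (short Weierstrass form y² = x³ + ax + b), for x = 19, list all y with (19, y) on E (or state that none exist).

x³ + 11x + 25 = 7093 ≡ 26 (mod 37).
Square roots of 26 mod 37: 10 and 27 (since 10² = 100 ≡ 26).

10, 27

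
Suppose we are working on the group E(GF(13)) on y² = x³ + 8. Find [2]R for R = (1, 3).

tangent at (1, 3): λ = (3·1² + 0)/(2·3) ≡ 3/6. 6⁻¹ ≡ 11 (mod 13) since 6·11 = 66 ≡ 1, so λ ≡ 3·11 ≡ 7.
  x = λ² - 1 - 1 = 49 - 2 ≡ 8; y = λ·(1 - 8) - 3 ≡ 0. → (8, 0)

(8, 0)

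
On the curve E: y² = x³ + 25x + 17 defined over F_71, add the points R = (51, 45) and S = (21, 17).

(39, 23)

(51, 45) + (21, 17). λ = (17 - 45)/(21 - 51) ≡ 43/41 mod 71. 41⁻¹ ≡ 26 (mod 71), so λ ≡ 53.
  x = λ² - 51 - 21 = 2809 - 72 ≡ 39; y = λ·(51 - 39) - 45 ≡ 23. → (39, 23)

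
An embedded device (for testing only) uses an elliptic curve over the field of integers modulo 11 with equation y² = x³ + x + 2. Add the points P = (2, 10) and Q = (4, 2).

(10, 0)

(2, 10) + (4, 2). λ = (2 - 10)/(4 - 2) ≡ 3/2 mod 11. 2⁻¹ ≡ 6 (mod 11) since 2·6 = 12 ≡ 1, so λ ≡ 7.
  x = λ² - 2 - 4 = 49 - 6 ≡ 10; y = λ·(2 - 10) - 10 ≡ 0. → (10, 0)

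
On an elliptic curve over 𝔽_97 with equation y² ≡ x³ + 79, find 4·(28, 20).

(87, 7)

Write Q = (28, 20).
Repeated addition: build up to 4Q.
2Q: tangent at (28, 20): λ = (3·28² + 0)/(2·20) ≡ 24/40. 40⁻¹ ≡ 17 (mod 97), so λ ≡ 24·17 ≡ 20.
  x = λ² - 28 - 28 = 400 - 56 ≡ 53; y = λ·(28 - 53) - 20 ≡ 62. → (53, 62)
3Q: (53, 62) + (28, 20). λ = (20 - 62)/(28 - 53) ≡ 55/72 mod 97. 72⁻¹ ≡ 31 (mod 97), so λ ≡ 56.
  x = λ² - 53 - 28 = 3136 - 81 ≡ 48; y = λ·(53 - 48) - 62 ≡ 24. → (48, 24)
4Q: (48, 24) + (28, 20). λ = (20 - 24)/(28 - 48) ≡ 93/77 mod 97. 77⁻¹ ≡ 63 (mod 97), so λ ≡ 39.
  x = λ² - 48 - 28 = 1521 - 76 ≡ 87; y = λ·(48 - 87) - 24 ≡ 7. → (87, 7)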